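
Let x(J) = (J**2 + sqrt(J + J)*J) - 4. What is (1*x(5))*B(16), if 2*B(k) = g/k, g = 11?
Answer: 231/32 + 55*sqrt(10)/32 ≈ 12.654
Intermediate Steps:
x(J) = -4 + J**2 + sqrt(2)*J**(3/2) (x(J) = (J**2 + sqrt(2*J)*J) - 4 = (J**2 + (sqrt(2)*sqrt(J))*J) - 4 = (J**2 + sqrt(2)*J**(3/2)) - 4 = -4 + J**2 + sqrt(2)*J**(3/2))
B(k) = 11/(2*k) (B(k) = (11/k)/2 = 11/(2*k))
(1*x(5))*B(16) = (1*(-4 + 5**2 + sqrt(2)*5**(3/2)))*((11/2)/16) = (1*(-4 + 25 + sqrt(2)*(5*sqrt(5))))*((11/2)*(1/16)) = (1*(-4 + 25 + 5*sqrt(10)))*(11/32) = (1*(21 + 5*sqrt(10)))*(11/32) = (21 + 5*sqrt(10))*(11/32) = 231/32 + 55*sqrt(10)/32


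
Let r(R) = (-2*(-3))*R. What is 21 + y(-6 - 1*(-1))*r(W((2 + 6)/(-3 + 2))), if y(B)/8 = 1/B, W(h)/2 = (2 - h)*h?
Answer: 1557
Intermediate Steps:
W(h) = 2*h*(2 - h) (W(h) = 2*((2 - h)*h) = 2*(h*(2 - h)) = 2*h*(2 - h))
r(R) = 6*R
y(B) = 8/B
21 + y(-6 - 1*(-1))*r(W((2 + 6)/(-3 + 2))) = 21 + (8/(-6 - 1*(-1)))*(6*(2*((2 + 6)/(-3 + 2))*(2 - (2 + 6)/(-3 + 2)))) = 21 + (8/(-6 + 1))*(6*(2*(8/(-1))*(2 - 8/(-1)))) = 21 + (8/(-5))*(6*(2*(8*(-1))*(2 - 8*(-1)))) = 21 + (8*(-1/5))*(6*(2*(-8)*(2 - 1*(-8)))) = 21 - 48*2*(-8)*(2 + 8)/5 = 21 - 48*2*(-8)*10/5 = 21 - 48*(-160)/5 = 21 - 8/5*(-960) = 21 + 1536 = 1557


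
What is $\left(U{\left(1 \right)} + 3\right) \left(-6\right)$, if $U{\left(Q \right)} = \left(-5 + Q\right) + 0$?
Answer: $6$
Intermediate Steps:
$U{\left(Q \right)} = -5 + Q$
$\left(U{\left(1 \right)} + 3\right) \left(-6\right) = \left(\left(-5 + 1\right) + 3\right) \left(-6\right) = \left(-4 + 3\right) \left(-6\right) = \left(-1\right) \left(-6\right) = 6$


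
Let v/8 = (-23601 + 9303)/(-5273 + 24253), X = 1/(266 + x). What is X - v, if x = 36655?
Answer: 1055797661/175190145 ≈ 6.0266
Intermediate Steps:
X = 1/36921 (X = 1/(266 + 36655) = 1/36921 ≈ 2.7085e-5)
v = -28596/4745 (v = 8*((-23601 + 9303)/(-5273 + 24253)) = 8*(-14298/18980) = 8*(-14298*1/18980) = 8*(-7149/9490) = -28596/4745 ≈ -6.0266)
X - v = 1/36921 - 1*(-28596/4745) = 1/36921 + 28596/4745 = 1055797661/175190145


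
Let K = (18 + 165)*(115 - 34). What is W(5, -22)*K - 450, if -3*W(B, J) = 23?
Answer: -114093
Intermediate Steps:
W(B, J) = -23/3 (W(B, J) = -1/3*23 = -23/3)
K = 14823 (K = 183*81 = 14823)
W(5, -22)*K - 450 = -23/3*14823 - 450 = -113643 - 450 = -114093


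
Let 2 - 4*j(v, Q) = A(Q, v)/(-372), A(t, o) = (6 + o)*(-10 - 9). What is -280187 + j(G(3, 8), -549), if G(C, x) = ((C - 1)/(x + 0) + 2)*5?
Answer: -555890453/1984 ≈ -2.8019e+5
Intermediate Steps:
A(t, o) = -114 - 19*o (A(t, o) = (6 + o)*(-19) = -114 - 19*o)
G(C, x) = 10 + 5*(-1 + C)/x (G(C, x) = ((-1 + C)/x + 2)*5 = (2 + (-1 + C)/x)*5 = 10 + 5*(-1 + C)/x)
j(v, Q) = 105/248 - 19*v/1488 (j(v, Q) = ½ - (-114 - 19*v)/(4*(-372)) = ½ - (-114 - 19*v)*(-1)/(4*372) = ½ - (19/62 + 19*v/372)/4 = ½ + (-19/248 - 19*v/1488) = 105/248 - 19*v/1488)
-280187 + j(G(3, 8), -549) = -280187 + (105/248 - 95*(-1 + 3 + 2*8)/(1488*8)) = -280187 + (105/248 - 95*(-1 + 3 + 16)/(1488*8)) = -280187 + (105/248 - 95*18/(1488*8)) = -280187 + (105/248 - 19/1488*45/4) = -280187 + (105/248 - 285/1984) = -280187 + 555/1984 = -555890453/1984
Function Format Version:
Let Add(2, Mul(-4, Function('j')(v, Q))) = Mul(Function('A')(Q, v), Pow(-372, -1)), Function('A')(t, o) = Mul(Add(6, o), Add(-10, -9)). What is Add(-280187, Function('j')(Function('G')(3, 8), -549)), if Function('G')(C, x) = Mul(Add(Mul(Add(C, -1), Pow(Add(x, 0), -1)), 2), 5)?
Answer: Rational(-555890453, 1984) ≈ -2.8019e+5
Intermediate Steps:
Function('A')(t, o) = Add(-114, Mul(-19, o)) (Function('A')(t, o) = Mul(Add(6, o), -19) = Add(-114, Mul(-19, o)))
Function('G')(C, x) = Add(10, Mul(5, Pow(x, -1), Add(-1, C))) (Function('G')(C, x) = Mul(Add(Mul(Add(-1, C), Pow(x, -1)), 2), 5) = Mul(Add(Mul(Pow(x, -1), Add(-1, C)), 2), 5) = Mul(Add(2, Mul(Pow(x, -1), Add(-1, C))), 5) = Add(10, Mul(5, Pow(x, -1), Add(-1, C))))
Function('j')(v, Q) = Add(Rational(105, 248), Mul(Rational(-19, 1488), v)) (Function('j')(v, Q) = Add(Rational(1, 2), Mul(Rational(-1, 4), Mul(Add(-114, Mul(-19, v)), Pow(-372, -1)))) = Add(Rational(1, 2), Mul(Rational(-1, 4), Mul(Add(-114, Mul(-19, v)), Rational(-1, 372)))) = Add(Rational(1, 2), Mul(Rational(-1, 4), Add(Rational(19, 62), Mul(Rational(19, 372), v)))) = Add(Rational(1, 2), Add(Rational(-19, 248), Mul(Rational(-19, 1488), v))) = Add(Rational(105, 248), Mul(Rational(-19, 1488), v)))
Add(-280187, Function('j')(Function('G')(3, 8), -549)) = Add(-280187, Add(Rational(105, 248), Mul(Rational(-19, 1488), Mul(5, Pow(8, -1), Add(-1, 3, Mul(2, 8)))))) = Add(-280187, Add(Rational(105, 248), Mul(Rational(-19, 1488), Mul(5, Rational(1, 8), Add(-1, 3, 16))))) = Add(-280187, Add(Rational(105, 248), Mul(Rational(-19, 1488), Mul(5, Rational(1, 8), 18)))) = Add(-280187, Add(Rational(105, 248), Mul(Rational(-19, 1488), Rational(45, 4)))) = Add(-280187, Add(Rational(105, 248), Rational(-285, 1984))) = Add(-280187, Rational(555, 1984)) = Rational(-555890453, 1984)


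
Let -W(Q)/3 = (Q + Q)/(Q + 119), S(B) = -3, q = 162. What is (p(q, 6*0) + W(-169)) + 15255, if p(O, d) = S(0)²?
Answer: 381093/25 ≈ 15244.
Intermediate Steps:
p(O, d) = 9 (p(O, d) = (-3)² = 9)
W(Q) = -6*Q/(119 + Q) (W(Q) = -3*(Q + Q)/(Q + 119) = -3*2*Q/(119 + Q) = -6*Q/(119 + Q))
(p(q, 6*0) + W(-169)) + 15255 = (9 - 6*(-169)/(119 - 169)) + 15255 = (9 - 6*(-169)/(-50)) + 15255 = (9 - 6*(-169)*(-1/50)) + 15255 = (9 - 507/25) + 15255 = -282/25 + 15255 = 381093/25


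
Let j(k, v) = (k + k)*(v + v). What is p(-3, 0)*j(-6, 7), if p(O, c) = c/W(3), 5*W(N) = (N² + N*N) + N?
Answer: 0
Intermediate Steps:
W(N) = N/5 + 2*N²/5 (W(N) = ((N² + N*N) + N)/5 = ((N² + N²) + N)/5 = (2*N² + N)/5 = (N + 2*N²)/5 = N/5 + 2*N²/5)
p(O, c) = 5*c/21 (p(O, c) = c/(((⅕)*3*(1 + 2*3))) = c/(((⅕)*3*(1 + 6))) = c/(((⅕)*3*7)) = c/(21/5) = c*(5/21) = 5*c/21)
j(k, v) = 4*k*v (j(k, v) = (2*k)*(2*v) = 4*k*v)
p(-3, 0)*j(-6, 7) = ((5/21)*0)*(4*(-6)*7) = 0*(-168) = 0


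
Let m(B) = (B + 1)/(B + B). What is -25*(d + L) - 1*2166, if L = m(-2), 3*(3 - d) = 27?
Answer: -8089/4 ≈ -2022.3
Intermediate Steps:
d = -6 (d = 3 - 1/3*27 = 3 - 9 = -6)
m(B) = (1 + B)/(2*B) (m(B) = (1 + B)/((2*B)) = (1 + B)*(1/(2*B)) = (1 + B)/(2*B))
L = 1/4 (L = (1/2)*(1 - 2)/(-2) = (1/2)*(-1/2)*(-1) = 1/4 ≈ 0.25000)
-25*(d + L) - 1*2166 = -25*(-6 + 1/4) - 1*2166 = -25*(-23/4) - 2166 = 575/4 - 2166 = -8089/4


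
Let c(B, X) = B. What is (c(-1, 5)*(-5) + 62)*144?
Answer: 9648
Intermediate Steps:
(c(-1, 5)*(-5) + 62)*144 = (-1*(-5) + 62)*144 = (5 + 62)*144 = 67*144 = 9648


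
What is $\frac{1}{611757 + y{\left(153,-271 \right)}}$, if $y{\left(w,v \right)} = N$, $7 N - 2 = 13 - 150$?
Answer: $\frac{7}{4282164} \approx 1.6347 \cdot 10^{-6}$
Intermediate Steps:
$N = - \frac{135}{7}$ ($N = \frac{2}{7} + \frac{13 - 150}{7} = \frac{2}{7} + \frac{1}{7} \left(-137\right) = \frac{2}{7} - \frac{137}{7} = - \frac{135}{7} \approx -19.286$)
$y{\left(w,v \right)} = - \frac{135}{7}$
$\frac{1}{611757 + y{\left(153,-271 \right)}} = \frac{1}{611757 - \frac{135}{7}} = \frac{1}{\frac{4282164}{7}} = \frac{7}{4282164}$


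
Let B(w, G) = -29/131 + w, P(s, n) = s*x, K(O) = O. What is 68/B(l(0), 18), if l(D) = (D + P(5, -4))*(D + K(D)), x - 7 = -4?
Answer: -8908/29 ≈ -307.17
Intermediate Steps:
x = 3 (x = 7 - 4 = 3)
P(s, n) = 3*s (P(s, n) = s*3 = 3*s)
l(D) = 2*D*(15 + D) (l(D) = (D + 3*5)*(D + D) = (D + 15)*(2*D) = (15 + D)*(2*D) = 2*D*(15 + D))
B(w, G) = -29/131 + w (B(w, G) = -29*1/131 + w = -29/131 + w)
68/B(l(0), 18) = 68/(-29/131 + 2*0*(15 + 0)) = 68/(-29/131 + 2*0*15) = 68/(-29/131 + 0) = 68/(-29/131) = 68*(-131/29) = -8908/29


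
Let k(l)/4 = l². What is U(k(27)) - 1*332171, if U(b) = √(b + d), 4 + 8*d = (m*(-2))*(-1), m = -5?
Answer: -332171 + √11657/2 ≈ -3.3212e+5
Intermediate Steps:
k(l) = 4*l²
d = -7/4 (d = -½ + (-5*(-2)*(-1))/8 = -½ + (10*(-1))/8 = -½ + (⅛)*(-10) = -½ - 5/4 = -7/4 ≈ -1.7500)
U(b) = √(-7/4 + b) (U(b) = √(b - 7/4) = √(-7/4 + b))
U(k(27)) - 1*332171 = √(-7 + 4*(4*27²))/2 - 1*332171 = √(-7 + 4*(4*729))/2 - 332171 = √(-7 + 4*2916)/2 - 332171 = √(-7 + 11664)/2 - 332171 = √11657/2 - 332171 = -332171 + √11657/2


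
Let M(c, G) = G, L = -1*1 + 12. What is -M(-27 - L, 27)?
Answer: -27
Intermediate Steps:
L = 11 (L = -1 + 12 = 11)
-M(-27 - L, 27) = -1*27 = -27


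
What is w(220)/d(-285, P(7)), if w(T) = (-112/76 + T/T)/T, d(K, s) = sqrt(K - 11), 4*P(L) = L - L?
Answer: 9*I*sqrt(74)/618640 ≈ 0.00012515*I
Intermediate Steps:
P(L) = 0 (P(L) = (L - L)/4 = (1/4)*0 = 0)
d(K, s) = sqrt(-11 + K)
w(T) = -9/(19*T) (w(T) = (-112*1/76 + 1)/T = (-28/19 + 1)/T = -9/(19*T))
w(220)/d(-285, P(7)) = (-9/19/220)/(sqrt(-11 - 285)) = (-9/19*1/220)/(sqrt(-296)) = -9*(-I*sqrt(74)/148)/4180 = -(-9)*I*sqrt(74)/618640 = 9*I*sqrt(74)/618640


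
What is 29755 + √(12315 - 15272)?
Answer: 29755 + I*√2957 ≈ 29755.0 + 54.378*I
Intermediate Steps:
29755 + √(12315 - 15272) = 29755 + √(-2957) = 29755 + I*√2957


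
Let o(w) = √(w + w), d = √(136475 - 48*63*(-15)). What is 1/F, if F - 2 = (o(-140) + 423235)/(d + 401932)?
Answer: (401932 + √181835)/(1227099 + 2*√181835 + 2*I*√70) ≈ 0.32767 - 4.4651e-6*I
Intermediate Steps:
d = √181835 (d = √(136475 - 3024*(-15)) = √(136475 + 45360) = √181835 ≈ 426.42)
o(w) = √2*√w (o(w) = √(2*w) = √2*√w)
F = 2 + (423235 + 2*I*√70)/(401932 + √181835) (F = 2 + (√2*√(-140) + 423235)/(√181835 + 401932) = 2 + (√2*(2*I*√35) + 423235)/(401932 + √181835) = 2 + (2*I*√70 + 423235)/(401932 + √181835) = 2 + (423235 + 2*I*√70)/(401932 + √181835) ≈ 3.0519 + 4.1588e-5*I)
1/F = 1/(493209991598/161549150789 - 423235*√181835/161549150789 - 10*I*√509138/161549150789 + 803864*I*√70/161549150789)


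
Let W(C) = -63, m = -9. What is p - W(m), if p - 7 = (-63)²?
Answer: 4039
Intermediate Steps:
p = 3976 (p = 7 + (-63)² = 7 + 3969 = 3976)
p - W(m) = 3976 - 1*(-63) = 3976 + 63 = 4039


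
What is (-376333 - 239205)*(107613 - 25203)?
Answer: -50726486580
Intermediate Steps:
(-376333 - 239205)*(107613 - 25203) = -615538*82410 = -50726486580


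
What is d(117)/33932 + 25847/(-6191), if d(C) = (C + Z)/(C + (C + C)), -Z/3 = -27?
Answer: -17102219777/4096423734 ≈ -4.1749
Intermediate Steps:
Z = 81 (Z = -3*(-27) = 81)
d(C) = (81 + C)/(3*C) (d(C) = (C + 81)/(C + (C + C)) = (81 + C)/(C + 2*C) = (81 + C)/((3*C)) = (81 + C)*(1/(3*C)) = (81 + C)/(3*C))
d(117)/33932 + 25847/(-6191) = ((⅓)*(81 + 117)/117)/33932 + 25847/(-6191) = ((⅓)*(1/117)*198)*(1/33932) + 25847*(-1/6191) = (22/39)*(1/33932) - 25847/6191 = 11/661674 - 25847/6191 = -17102219777/4096423734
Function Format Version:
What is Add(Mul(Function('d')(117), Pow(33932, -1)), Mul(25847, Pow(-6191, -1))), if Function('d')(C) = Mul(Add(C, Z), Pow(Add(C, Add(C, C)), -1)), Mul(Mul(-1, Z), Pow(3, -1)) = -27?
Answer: Rational(-17102219777, 4096423734) ≈ -4.1749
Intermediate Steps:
Z = 81 (Z = Mul(-3, -27) = 81)
Function('d')(C) = Mul(Rational(1, 3), Pow(C, -1), Add(81, C)) (Function('d')(C) = Mul(Add(C, 81), Pow(Add(C, Add(C, C)), -1)) = Mul(Add(81, C), Pow(Add(C, Mul(2, C)), -1)) = Mul(Add(81, C), Pow(Mul(3, C), -1)) = Mul(Add(81, C), Mul(Rational(1, 3), Pow(C, -1))) = Mul(Rational(1, 3), Pow(C, -1), Add(81, C)))
Add(Mul(Function('d')(117), Pow(33932, -1)), Mul(25847, Pow(-6191, -1))) = Add(Mul(Mul(Rational(1, 3), Pow(117, -1), Add(81, 117)), Pow(33932, -1)), Mul(25847, Pow(-6191, -1))) = Add(Mul(Mul(Rational(1, 3), Rational(1, 117), 198), Rational(1, 33932)), Mul(25847, Rational(-1, 6191))) = Add(Mul(Rational(22, 39), Rational(1, 33932)), Rational(-25847, 6191)) = Add(Rational(11, 661674), Rational(-25847, 6191)) = Rational(-17102219777, 4096423734)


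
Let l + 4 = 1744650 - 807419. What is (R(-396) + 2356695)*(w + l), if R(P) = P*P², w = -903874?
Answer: -1992589634673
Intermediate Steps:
R(P) = P³
l = 937227 (l = -4 + (1744650 - 807419) = -4 + 937231 = 937227)
(R(-396) + 2356695)*(w + l) = ((-396)³ + 2356695)*(-903874 + 937227) = (-62099136 + 2356695)*33353 = -59742441*33353 = -1992589634673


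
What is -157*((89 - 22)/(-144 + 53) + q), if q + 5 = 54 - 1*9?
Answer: -560961/91 ≈ -6164.4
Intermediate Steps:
q = 40 (q = -5 + (54 - 1*9) = -5 + (54 - 9) = -5 + 45 = 40)
-157*((89 - 22)/(-144 + 53) + q) = -157*((89 - 22)/(-144 + 53) + 40) = -157*(67/(-91) + 40) = -157*(67*(-1/91) + 40) = -157*(-67/91 + 40) = -157*3573/91 = -560961/91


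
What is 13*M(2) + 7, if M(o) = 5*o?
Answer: 137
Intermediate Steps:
13*M(2) + 7 = 13*(5*2) + 7 = 13*10 + 7 = 130 + 7 = 137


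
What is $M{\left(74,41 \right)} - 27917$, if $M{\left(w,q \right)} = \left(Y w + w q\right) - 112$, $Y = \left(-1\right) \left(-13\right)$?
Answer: $-24033$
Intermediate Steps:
$Y = 13$
$M{\left(w,q \right)} = -112 + 13 w + q w$ ($M{\left(w,q \right)} = \left(13 w + w q\right) - 112 = \left(13 w + q w\right) - 112 = -112 + 13 w + q w$)
$M{\left(74,41 \right)} - 27917 = \left(-112 + 13 \cdot 74 + 41 \cdot 74\right) - 27917 = \left(-112 + 962 + 3034\right) - 27917 = 3884 - 27917 = -24033$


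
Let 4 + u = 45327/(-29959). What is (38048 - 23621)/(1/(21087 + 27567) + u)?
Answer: -3004165508346/1147972949 ≈ -2616.9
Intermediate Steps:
u = -165163/29959 (u = -4 + 45327/(-29959) = -4 + 45327*(-1/29959) = -4 - 45327/29959 = -165163/29959 ≈ -5.5130)
(38048 - 23621)/(1/(21087 + 27567) + u) = (38048 - 23621)/(1/(21087 + 27567) - 165163/29959) = 14427/(1/48654 - 165163/29959) = 14427/(-8035810643/1457625186) = 14427*(-1457625186/8035810643) = -3004165508346/1147972949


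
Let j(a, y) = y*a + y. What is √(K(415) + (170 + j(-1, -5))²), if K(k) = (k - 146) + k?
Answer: 172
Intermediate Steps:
j(a, y) = y + a*y (j(a, y) = a*y + y = y + a*y)
K(k) = -146 + 2*k (K(k) = (-146 + k) + k = -146 + 2*k)
√(K(415) + (170 + j(-1, -5))²) = √((-146 + 2*415) + (170 - 5*(1 - 1))²) = √((-146 + 830) + (170 - 5*0)²) = √(684 + (170 + 0)²) = √(684 + 170²) = √(684 + 28900) = √29584 = 172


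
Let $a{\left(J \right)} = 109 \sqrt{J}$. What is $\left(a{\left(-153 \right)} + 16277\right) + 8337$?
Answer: $24614 + 327 i \sqrt{17} \approx 24614.0 + 1348.3 i$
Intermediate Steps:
$\left(a{\left(-153 \right)} + 16277\right) + 8337 = \left(109 \sqrt{-153} + 16277\right) + 8337 = \left(109 \cdot 3 i \sqrt{17} + 16277\right) + 8337 = \left(327 i \sqrt{17} + 16277\right) + 8337 = \left(16277 + 327 i \sqrt{17}\right) + 8337 = 24614 + 327 i \sqrt{17}$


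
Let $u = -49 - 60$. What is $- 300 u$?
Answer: $32700$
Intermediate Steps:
$u = -109$ ($u = -49 - 60 = -109$)
$- 300 u = \left(-300\right) \left(-109\right) = 32700$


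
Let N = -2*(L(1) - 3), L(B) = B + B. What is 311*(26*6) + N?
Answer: 48518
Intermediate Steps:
L(B) = 2*B
N = 2 (N = -2*(2*1 - 3) = -2*(2 - 3) = -2*(-1) = 2)
311*(26*6) + N = 311*(26*6) + 2 = 311*156 + 2 = 48516 + 2 = 48518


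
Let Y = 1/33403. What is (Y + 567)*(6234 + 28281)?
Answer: 653696911530/33403 ≈ 1.9570e+7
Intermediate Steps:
Y = 1/33403 ≈ 2.9937e-5
(Y + 567)*(6234 + 28281) = (1/33403 + 567)*(6234 + 28281) = (18939502/33403)*34515 = 653696911530/33403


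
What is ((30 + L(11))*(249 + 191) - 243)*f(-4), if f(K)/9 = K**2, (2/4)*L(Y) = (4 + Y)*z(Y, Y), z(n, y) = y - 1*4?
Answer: 15171408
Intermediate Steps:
z(n, y) = -4 + y (z(n, y) = y - 4 = -4 + y)
L(Y) = 2*(-4 + Y)*(4 + Y) (L(Y) = 2*((4 + Y)*(-4 + Y)) = 2*((-4 + Y)*(4 + Y)) = 2*(-4 + Y)*(4 + Y))
f(K) = 9*K**2
((30 + L(11))*(249 + 191) - 243)*f(-4) = ((30 + (-32 + 2*11**2))*(249 + 191) - 243)*(9*(-4)**2) = ((30 + (-32 + 2*121))*440 - 243)*(9*16) = ((30 + (-32 + 242))*440 - 243)*144 = ((30 + 210)*440 - 243)*144 = (240*440 - 243)*144 = (105600 - 243)*144 = 105357*144 = 15171408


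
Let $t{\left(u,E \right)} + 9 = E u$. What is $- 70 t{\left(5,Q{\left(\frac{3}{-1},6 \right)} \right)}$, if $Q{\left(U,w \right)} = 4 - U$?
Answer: $-1820$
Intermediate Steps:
$t{\left(u,E \right)} = -9 + E u$
$- 70 t{\left(5,Q{\left(\frac{3}{-1},6 \right)} \right)} = - 70 \left(-9 + \left(4 - \frac{3}{-1}\right) 5\right) = - 70 \left(-9 + \left(4 - 3 \left(-1\right)\right) 5\right) = - 70 \left(-9 + \left(4 - -3\right) 5\right) = - 70 \left(-9 + \left(4 + 3\right) 5\right) = - 70 \left(-9 + 7 \cdot 5\right) = - 70 \left(-9 + 35\right) = \left(-70\right) 26 = -1820$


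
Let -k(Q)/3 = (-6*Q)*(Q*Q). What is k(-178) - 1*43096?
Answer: -101558632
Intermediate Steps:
k(Q) = 18*Q³ (k(Q) = -3*(-6*Q)*Q*Q = -3*(-6*Q)*Q² = -(-18)*Q³ = 18*Q³)
k(-178) - 1*43096 = 18*(-178)³ - 1*43096 = 18*(-5639752) - 43096 = -101515536 - 43096 = -101558632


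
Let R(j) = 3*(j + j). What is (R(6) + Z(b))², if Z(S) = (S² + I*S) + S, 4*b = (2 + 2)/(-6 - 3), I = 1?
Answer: 8404201/6561 ≈ 1280.9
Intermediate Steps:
b = -⅑ (b = ((2 + 2)/(-6 - 3))/4 = (4/(-9))/4 = (4*(-⅑))/4 = (¼)*(-4/9) = -⅑ ≈ -0.11111)
R(j) = 6*j (R(j) = 3*(2*j) = 6*j)
Z(S) = S² + 2*S (Z(S) = (S² + 1*S) + S = (S² + S) + S = (S + S²) + S = S² + 2*S)
(R(6) + Z(b))² = (6*6 - (2 - ⅑)/9)² = (36 - ⅑*17/9)² = (36 - 17/81)² = (2899/81)² = 8404201/6561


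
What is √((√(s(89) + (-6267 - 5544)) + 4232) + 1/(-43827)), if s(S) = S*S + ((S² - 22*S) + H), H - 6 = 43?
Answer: √(8128850647701 + 1920805929*√2122)/43827 ≈ 65.407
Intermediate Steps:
H = 49 (H = 6 + 43 = 49)
s(S) = 49 - 22*S + 2*S² (s(S) = S*S + ((S² - 22*S) + 49) = S² + (49 + S² - 22*S) = 49 - 22*S + 2*S²)
√((√(s(89) + (-6267 - 5544)) + 4232) + 1/(-43827)) = √((√((49 - 22*89 + 2*89²) + (-6267 - 5544)) + 4232) + 1/(-43827)) = √((√((49 - 1958 + 2*7921) - 11811) + 4232) - 1/43827) = √((√((49 - 1958 + 15842) - 11811) + 4232) - 1/43827) = √((√(13933 - 11811) + 4232) - 1/43827) = √((√2122 + 4232) - 1/43827) = √((4232 + √2122) - 1/43827) = √(185475863/43827 + √2122)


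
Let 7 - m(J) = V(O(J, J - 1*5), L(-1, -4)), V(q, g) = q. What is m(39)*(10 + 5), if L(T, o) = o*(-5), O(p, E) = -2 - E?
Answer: 645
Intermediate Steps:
L(T, o) = -5*o
m(J) = 4 + J (m(J) = 7 - (-2 - (J - 1*5)) = 7 - (-2 - (J - 5)) = 7 - (-2 - (-5 + J)) = 7 - (-2 + (5 - J)) = 7 - (3 - J) = 7 + (-3 + J) = 4 + J)
m(39)*(10 + 5) = (4 + 39)*(10 + 5) = 43*15 = 645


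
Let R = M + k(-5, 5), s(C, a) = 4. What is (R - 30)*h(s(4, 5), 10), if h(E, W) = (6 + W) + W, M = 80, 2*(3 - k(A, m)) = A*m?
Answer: 1703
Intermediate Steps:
k(A, m) = 3 - A*m/2
R = 191/2 (R = 80 + (3 - 1/2*(-5)*5) = 80 + (3 + 25/2) = 80 + 31/2 = 191/2 ≈ 95.500)
h(E, W) = 6 + 2*W
(R - 30)*h(s(4, 5), 10) = (191/2 - 30)*(6 + 2*10) = 131*(6 + 20)/2 = (131/2)*26 = 1703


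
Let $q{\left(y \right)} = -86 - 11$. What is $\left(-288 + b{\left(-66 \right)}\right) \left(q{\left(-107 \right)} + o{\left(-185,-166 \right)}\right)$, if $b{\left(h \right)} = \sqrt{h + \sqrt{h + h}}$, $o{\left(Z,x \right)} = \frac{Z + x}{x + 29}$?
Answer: $\frac{3726144}{137} - \frac{12938 \sqrt{-66 + 2 i \sqrt{33}}}{137} \approx 27132.0 - 770.1 i$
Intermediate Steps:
$o{\left(Z,x \right)} = \frac{Z + x}{29 + x}$
$q{\left(y \right)} = -97$
$b{\left(h \right)} = \sqrt{h + \sqrt{2} \sqrt{h}}$ ($b{\left(h \right)} = \sqrt{h + \sqrt{2 h}} = \sqrt{h + \sqrt{2} \sqrt{h}}$)
$\left(-288 + b{\left(-66 \right)}\right) \left(q{\left(-107 \right)} + o{\left(-185,-166 \right)}\right) = \left(-288 + \sqrt{-66 + \sqrt{2} \sqrt{-66}}\right) \left(-97 + \frac{-185 - 166}{29 - 166}\right) = \left(-288 + \sqrt{-66 + \sqrt{2} i \sqrt{66}}\right) \left(-97 + \frac{1}{-137} \left(-351\right)\right) = \left(-288 + \sqrt{-66 + 2 i \sqrt{33}}\right) \left(-97 - - \frac{351}{137}\right) = \left(-288 + \sqrt{-66 + 2 i \sqrt{33}}\right) \left(-97 + \frac{351}{137}\right) = \left(-288 + \sqrt{-66 + 2 i \sqrt{33}}\right) \left(- \frac{12938}{137}\right) = \frac{3726144}{137} - \frac{12938 \sqrt{-66 + 2 i \sqrt{33}}}{137}$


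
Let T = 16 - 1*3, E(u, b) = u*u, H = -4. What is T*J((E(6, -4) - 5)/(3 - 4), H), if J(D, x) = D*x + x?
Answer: 1560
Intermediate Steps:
E(u, b) = u**2
J(D, x) = x + D*x
T = 13 (T = 16 - 3 = 13)
T*J((E(6, -4) - 5)/(3 - 4), H) = 13*(-4*(1 + (6**2 - 5)/(3 - 4))) = 13*(-4*(1 + (36 - 5)/(-1))) = 13*(-4*(1 + 31*(-1))) = 13*(-4*(1 - 31)) = 13*(-4*(-30)) = 13*120 = 1560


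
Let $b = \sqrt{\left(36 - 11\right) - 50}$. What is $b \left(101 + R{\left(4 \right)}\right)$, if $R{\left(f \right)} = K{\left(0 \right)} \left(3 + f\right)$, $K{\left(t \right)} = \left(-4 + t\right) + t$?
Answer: $365 i \approx 365.0 i$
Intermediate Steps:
$K{\left(t \right)} = -4 + 2 t$
$R{\left(f \right)} = -12 - 4 f$ ($R{\left(f \right)} = \left(-4 + 2 \cdot 0\right) \left(3 + f\right) = \left(-4 + 0\right) \left(3 + f\right) = - 4 \left(3 + f\right) = -12 - 4 f$)
$b = 5 i$ ($b = \sqrt{\left(36 - 11\right) - 50} = \sqrt{25 - 50} = \sqrt{-25} = 5 i \approx 5.0 i$)
$b \left(101 + R{\left(4 \right)}\right) = 5 i \left(101 - 28\right) = 5 i 73 = 365 i$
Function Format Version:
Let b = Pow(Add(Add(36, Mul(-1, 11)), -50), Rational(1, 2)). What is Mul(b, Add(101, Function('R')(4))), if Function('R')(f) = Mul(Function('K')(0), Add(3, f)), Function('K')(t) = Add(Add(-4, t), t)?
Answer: Mul(365, I) ≈ Mul(365.00, I)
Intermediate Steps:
Function('K')(t) = Add(-4, Mul(2, t))
Function('R')(f) = Add(-12, Mul(-4, f)) (Function('R')(f) = Mul(Add(-4, Mul(2, 0)), Add(3, f)) = Mul(Add(-4, 0), Add(3, f)) = Mul(-4, Add(3, f)) = Add(-12, Mul(-4, f)))
b = Mul(5, I) (b = Pow(Add(Add(36, -11), -50), Rational(1, 2)) = Pow(Add(25, -50), Rational(1, 2)) = Pow(-25, Rational(1, 2)) = Mul(5, I) ≈ Mul(5.0000, I))
Mul(b, Add(101, Function('R')(4))) = Mul(Mul(5, I), Add(101, Add(-12, Mul(-4, 4)))) = Mul(Mul(5, I), Add(101, Add(-12, -16))) = Mul(Mul(5, I), Add(101, -28)) = Mul(Mul(5, I), 73) = Mul(365, I)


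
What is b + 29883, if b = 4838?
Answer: 34721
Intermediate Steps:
b + 29883 = 4838 + 29883 = 34721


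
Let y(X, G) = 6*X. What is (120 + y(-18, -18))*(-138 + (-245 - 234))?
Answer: -7404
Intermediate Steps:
(120 + y(-18, -18))*(-138 + (-245 - 234)) = (120 + 6*(-18))*(-138 + (-245 - 234)) = (120 - 108)*(-138 - 479) = 12*(-617) = -7404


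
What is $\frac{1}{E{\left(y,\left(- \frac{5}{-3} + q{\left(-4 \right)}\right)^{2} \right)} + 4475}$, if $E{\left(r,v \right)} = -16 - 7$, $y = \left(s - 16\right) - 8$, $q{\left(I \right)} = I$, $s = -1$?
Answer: $\frac{1}{4452} \approx 0.00022462$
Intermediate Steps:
$y = -25$ ($y = \left(-1 - 16\right) - 8 = -17 - 8 = -25$)
$E{\left(r,v \right)} = -23$ ($E{\left(r,v \right)} = -16 - 7 = -23$)
$\frac{1}{E{\left(y,\left(- \frac{5}{-3} + q{\left(-4 \right)}\right)^{2} \right)} + 4475} = \frac{1}{-23 + 4475} = \frac{1}{4452}$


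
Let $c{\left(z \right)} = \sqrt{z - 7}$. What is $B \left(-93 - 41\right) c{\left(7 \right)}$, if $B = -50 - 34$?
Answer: $0$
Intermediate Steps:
$c{\left(z \right)} = \sqrt{-7 + z}$
$B = -84$
$B \left(-93 - 41\right) c{\left(7 \right)} = - 84 \left(-93 - 41\right) \sqrt{-7 + 7} = \left(-84\right) \left(-134\right) \sqrt{0} = 11256 \cdot 0 = 0$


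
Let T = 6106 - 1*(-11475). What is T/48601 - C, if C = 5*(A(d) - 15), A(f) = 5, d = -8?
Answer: 2447631/48601 ≈ 50.362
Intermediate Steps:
C = -50 (C = 5*(5 - 15) = 5*(-10) = -50)
T = 17581 (T = 6106 + 11475 = 17581)
T/48601 - C = 17581/48601 - 1*(-50) = 17581*(1/48601) + 50 = 17581/48601 + 50 = 2447631/48601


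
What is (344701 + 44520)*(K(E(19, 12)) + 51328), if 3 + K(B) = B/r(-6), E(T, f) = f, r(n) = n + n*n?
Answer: 99884617567/5 ≈ 1.9977e+10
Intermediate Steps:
r(n) = n + n**2
K(B) = -3 + B/30 (K(B) = -3 + B/((-6*(1 - 6))) = -3 + B/((-6*(-5))) = -3 + B/30)
(344701 + 44520)*(K(E(19, 12)) + 51328) = (344701 + 44520)*((-3 + (1/30)*12) + 51328) = 389221*((-3 + 2/5) + 51328) = 389221*(-13/5 + 51328) = 389221*(256627/5) = 99884617567/5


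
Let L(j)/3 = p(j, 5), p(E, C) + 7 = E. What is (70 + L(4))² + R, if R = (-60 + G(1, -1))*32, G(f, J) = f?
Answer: 1833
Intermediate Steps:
p(E, C) = -7 + E
L(j) = -21 + 3*j (L(j) = 3*(-7 + j) = -21 + 3*j)
R = -1888 (R = (-60 + 1)*32 = -59*32 = -1888)
(70 + L(4))² + R = (70 + (-21 + 3*4))² - 1888 = (70 + (-21 + 12))² - 1888 = (70 - 9)² - 1888 = 61² - 1888 = 3721 - 1888 = 1833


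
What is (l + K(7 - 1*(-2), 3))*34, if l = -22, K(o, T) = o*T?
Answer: 170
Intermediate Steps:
K(o, T) = T*o
(l + K(7 - 1*(-2), 3))*34 = (-22 + 3*(7 - 1*(-2)))*34 = (-22 + 3*(7 + 2))*34 = (-22 + 3*9)*34 = (-22 + 27)*34 = 5*34 = 170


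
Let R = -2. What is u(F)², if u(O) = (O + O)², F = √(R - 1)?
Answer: 144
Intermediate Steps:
F = I*√3 (F = √(-2 - 1) = √(-3) = I*√3 ≈ 1.732*I)
u(O) = 4*O² (u(O) = (2*O)² = 4*O²)
u(F)² = (4*(I*√3)²)² = (4*(-3))² = (-12)² = 144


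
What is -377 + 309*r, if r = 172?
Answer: 52771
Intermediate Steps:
-377 + 309*r = -377 + 309*172 = -377 + 53148 = 52771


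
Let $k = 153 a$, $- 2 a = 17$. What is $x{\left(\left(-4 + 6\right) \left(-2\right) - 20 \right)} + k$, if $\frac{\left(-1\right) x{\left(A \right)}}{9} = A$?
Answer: $- \frac{2169}{2} \approx -1084.5$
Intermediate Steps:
$a = - \frac{17}{2}$ ($a = \left(- \frac{1}{2}\right) 17 = - \frac{17}{2} \approx -8.5$)
$k = - \frac{2601}{2}$ ($k = 153 \left(- \frac{17}{2}\right) = - \frac{2601}{2} \approx -1300.5$)
$x{\left(A \right)} = - 9 A$
$x{\left(\left(-4 + 6\right) \left(-2\right) - 20 \right)} + k = - 9 \left(\left(-4 + 6\right) \left(-2\right) - 20\right) - \frac{2601}{2} = - 9 \left(2 \left(-2\right) - 20\right) - \frac{2601}{2} = - 9 \left(-4 - 20\right) - \frac{2601}{2} = \left(-9\right) \left(-24\right) - \frac{2601}{2} = 216 - \frac{2601}{2} = - \frac{2169}{2}$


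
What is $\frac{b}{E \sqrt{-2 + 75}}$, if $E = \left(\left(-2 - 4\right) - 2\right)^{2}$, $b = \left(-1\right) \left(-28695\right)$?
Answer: $\frac{28695 \sqrt{73}}{4672} \approx 52.477$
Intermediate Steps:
$b = 28695$
$E = 64$ ($E = \left(\left(-2 - 4\right) - 2\right)^{2} = \left(-6 - 2\right)^{2} = \left(-8\right)^{2} = 64$)
$\frac{b}{E \sqrt{-2 + 75}} = \frac{28695}{64 \sqrt{-2 + 75}} = \frac{28695}{64 \sqrt{73}} = 28695 \frac{\sqrt{73}}{4672} = \frac{28695 \sqrt{73}}{4672}$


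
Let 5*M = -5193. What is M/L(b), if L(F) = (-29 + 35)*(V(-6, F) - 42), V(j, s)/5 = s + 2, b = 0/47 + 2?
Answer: 1731/220 ≈ 7.8682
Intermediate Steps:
M = -5193/5 (M = (⅕)*(-5193) = -5193/5 ≈ -1038.6)
b = 2 (b = 0*(1/47) + 2 = 0 + 2 = 2)
V(j, s) = 10 + 5*s (V(j, s) = 5*(s + 2) = 5*(2 + s) = 10 + 5*s)
L(F) = -192 + 30*F (L(F) = (-29 + 35)*((10 + 5*F) - 42) = 6*(-32 + 5*F) = -192 + 30*F)
M/L(b) = -5193/(5*(-192 + 30*2)) = -5193/(5*(-192 + 60)) = -5193/5/(-132) = -5193/5*(-1/132) = 1731/220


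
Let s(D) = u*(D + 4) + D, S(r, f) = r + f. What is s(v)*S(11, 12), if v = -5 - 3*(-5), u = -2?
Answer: -414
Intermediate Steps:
S(r, f) = f + r
v = 10 (v = -5 + 15 = 10)
s(D) = -8 - D (s(D) = -2*(D + 4) + D = -2*(4 + D) + D = (-8 - 2*D) + D = -8 - D)
s(v)*S(11, 12) = (-8 - 1*10)*(12 + 11) = (-8 - 10)*23 = -18*23 = -414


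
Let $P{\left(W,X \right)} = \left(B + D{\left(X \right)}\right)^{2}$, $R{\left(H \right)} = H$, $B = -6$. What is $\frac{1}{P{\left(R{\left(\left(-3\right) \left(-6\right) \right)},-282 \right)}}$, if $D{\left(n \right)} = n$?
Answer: $\frac{1}{82944} \approx 1.2056 \cdot 10^{-5}$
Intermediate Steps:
$P{\left(W,X \right)} = \left(-6 + X\right)^{2}$
$\frac{1}{P{\left(R{\left(\left(-3\right) \left(-6\right) \right)},-282 \right)}} = \frac{1}{\left(-6 - 282\right)^{2}} = \frac{1}{\left(-288\right)^{2}} = \frac{1}{82944}$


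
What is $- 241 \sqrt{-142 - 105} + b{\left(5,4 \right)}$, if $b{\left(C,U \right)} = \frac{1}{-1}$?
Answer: $-1 - 241 i \sqrt{247} \approx -1.0 - 3787.6 i$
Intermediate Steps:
$b{\left(C,U \right)} = -1$
$- 241 \sqrt{-142 - 105} + b{\left(5,4 \right)} = - 241 \sqrt{-142 - 105} - 1 = - 241 \sqrt{-247} - 1 = - 241 i \sqrt{247} - 1 = -1 - 241 i \sqrt{247}$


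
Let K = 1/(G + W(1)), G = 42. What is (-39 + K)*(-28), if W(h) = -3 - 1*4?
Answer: 5456/5 ≈ 1091.2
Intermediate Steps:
W(h) = -7 (W(h) = -3 - 4 = -7)
K = 1/35 (K = 1/(42 - 7) = 1/35 ≈ 0.028571)
(-39 + K)*(-28) = (-39 + 1/35)*(-28) = -1364/35*(-28) = 5456/5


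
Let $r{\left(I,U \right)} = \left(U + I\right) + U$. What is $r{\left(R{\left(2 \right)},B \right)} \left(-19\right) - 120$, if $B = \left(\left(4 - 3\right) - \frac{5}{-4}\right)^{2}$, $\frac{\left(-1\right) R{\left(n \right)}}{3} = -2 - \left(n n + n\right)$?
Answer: $- \frac{6147}{8} \approx -768.38$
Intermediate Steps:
$R{\left(n \right)} = 6 + 3 n + 3 n^{2}$ ($R{\left(n \right)} = - 3 \left(-2 - \left(n n + n\right)\right) = - 3 \left(-2 - \left(n^{2} + n\right)\right) = - 3 \left(-2 - \left(n + n^{2}\right)\right) = - 3 \left(-2 - n - n^{2}\right) = 6 + 3 n + 3 n^{2}$)
$B = \frac{81}{16}$ ($B = \left(\left(4 - 3\right) - - \frac{5}{4}\right)^{2} = \left(1 + \frac{5}{4}\right)^{2} = \left(\frac{9}{4}\right)^{2} = \frac{81}{16} \approx 5.0625$)
$r{\left(I,U \right)} = I + 2 U$ ($r{\left(I,U \right)} = \left(I + U\right) + U = I + 2 U$)
$r{\left(R{\left(2 \right)},B \right)} \left(-19\right) - 120 = \left(\left(6 + 3 \cdot 2 + 3 \cdot 2^{2}\right) + 2 \cdot \frac{81}{16}\right) \left(-19\right) - 120 = \left(\left(6 + 6 + 3 \cdot 4\right) + \frac{81}{8}\right) \left(-19\right) - 120 = \left(\left(6 + 6 + 12\right) + \frac{81}{8}\right) \left(-19\right) - 120 = \left(24 + \frac{81}{8}\right) \left(-19\right) - 120 = \frac{273}{8} \left(-19\right) - 120 = - \frac{5187}{8} - 120 = - \frac{6147}{8}$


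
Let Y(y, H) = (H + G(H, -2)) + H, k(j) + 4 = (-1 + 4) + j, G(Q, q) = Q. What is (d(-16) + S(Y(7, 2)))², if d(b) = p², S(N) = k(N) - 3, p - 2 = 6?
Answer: 4356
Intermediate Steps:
p = 8 (p = 2 + 6 = 8)
k(j) = -1 + j (k(j) = -4 + ((-1 + 4) + j) = -4 + (3 + j) = -1 + j)
Y(y, H) = 3*H (Y(y, H) = (H + H) + H = 2*H + H = 3*H)
S(N) = -4 + N (S(N) = (-1 + N) - 3 = -4 + N)
d(b) = 64 (d(b) = 8² = 64)
(d(-16) + S(Y(7, 2)))² = (64 + (-4 + 3*2))² = (64 + (-4 + 6))² = (64 + 2)² = 66² = 4356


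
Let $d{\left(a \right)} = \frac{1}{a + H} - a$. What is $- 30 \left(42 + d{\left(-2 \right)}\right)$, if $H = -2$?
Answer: $- \frac{2625}{2} \approx -1312.5$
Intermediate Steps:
$d{\left(a \right)} = \frac{1}{-2 + a} - a$ ($d{\left(a \right)} = \frac{1}{a - 2} - a = \frac{1}{-2 + a} - a$)
$- 30 \left(42 + d{\left(-2 \right)}\right) = - 30 \left(42 + \frac{1 - \left(-2\right)^{2} + 2 \left(-2\right)}{-2 - 2}\right) = - 30 \left(42 + \frac{1 - 4 - 4}{-4}\right) = - 30 \left(42 - \frac{1 - 4 - 4}{4}\right) = - 30 \left(42 - - \frac{7}{4}\right) = - 30 \left(42 + \frac{7}{4}\right) = \left(-30\right) \frac{175}{4} = - \frac{2625}{2}$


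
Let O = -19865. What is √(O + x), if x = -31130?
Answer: I*√50995 ≈ 225.82*I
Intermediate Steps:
√(O + x) = √(-19865 - 31130) = √(-50995) = I*√50995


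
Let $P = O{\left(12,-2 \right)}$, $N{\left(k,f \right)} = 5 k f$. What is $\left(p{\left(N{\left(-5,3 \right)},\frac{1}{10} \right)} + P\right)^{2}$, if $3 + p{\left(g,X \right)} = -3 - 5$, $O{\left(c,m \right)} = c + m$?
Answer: $1$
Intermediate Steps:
$N{\left(k,f \right)} = 5 f k$
$P = 10$ ($P = 12 - 2 = 10$)
$p{\left(g,X \right)} = -11$ ($p{\left(g,X \right)} = -3 - 8 = -11$)
$\left(p{\left(N{\left(-5,3 \right)},\frac{1}{10} \right)} + P\right)^{2} = \left(-11 + 10\right)^{2} = \left(-1\right)^{2} = 1$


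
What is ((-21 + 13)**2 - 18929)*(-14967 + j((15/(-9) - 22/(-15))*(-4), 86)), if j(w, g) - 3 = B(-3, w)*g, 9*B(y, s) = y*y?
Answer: 280673470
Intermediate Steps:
B(y, s) = y**2/9 (B(y, s) = (y*y)/9 = y**2/9)
j(w, g) = 3 + g (j(w, g) = 3 + ((1/9)*(-3)**2)*g = 3 + ((1/9)*9)*g = 3 + 1*g = 3 + g)
((-21 + 13)**2 - 18929)*(-14967 + j((15/(-9) - 22/(-15))*(-4), 86)) = ((-21 + 13)**2 - 18929)*(-14967 + (3 + 86)) = ((-8)**2 - 18929)*(-14967 + 89) = (64 - 18929)*(-14878) = -18865*(-14878) = 280673470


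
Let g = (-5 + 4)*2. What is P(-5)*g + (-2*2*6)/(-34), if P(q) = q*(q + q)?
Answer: -1688/17 ≈ -99.294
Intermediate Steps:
P(q) = 2*q² (P(q) = q*(2*q) = 2*q²)
g = -2 (g = -1*2 = -2)
P(-5)*g + (-2*2*6)/(-34) = (2*(-5)²)*(-2) + (-2*2*6)/(-34) = (2*25)*(-2) - 4*6*(-1/34) = 50*(-2) - 24*(-1/34) = -100 + 12/17 = -1688/17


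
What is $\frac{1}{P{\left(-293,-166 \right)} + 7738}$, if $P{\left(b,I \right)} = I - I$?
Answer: $\frac{1}{7738} \approx 0.00012923$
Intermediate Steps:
$P{\left(b,I \right)} = 0$
$\frac{1}{P{\left(-293,-166 \right)} + 7738} = \frac{1}{0 + 7738} = \frac{1}{7738}$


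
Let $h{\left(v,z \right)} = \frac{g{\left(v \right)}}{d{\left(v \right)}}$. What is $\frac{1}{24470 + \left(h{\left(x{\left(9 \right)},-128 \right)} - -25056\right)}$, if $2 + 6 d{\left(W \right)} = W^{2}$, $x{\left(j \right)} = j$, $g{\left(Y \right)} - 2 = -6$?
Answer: $\frac{79}{3912530} \approx 2.0192 \cdot 10^{-5}$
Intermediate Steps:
$g{\left(Y \right)} = -4$ ($g{\left(Y \right)} = 2 - 6 = -4$)
$d{\left(W \right)} = - \frac{1}{3} + \frac{W^{2}}{6}$
$h{\left(v,z \right)} = - \frac{4}{- \frac{1}{3} + \frac{v^{2}}{6}}$
$\frac{1}{24470 + \left(h{\left(x{\left(9 \right)},-128 \right)} - -25056\right)} = \frac{1}{24470 - \left(-25056 + \frac{24}{-2 + 9^{2}}\right)} = \frac{1}{24470 + \left(- \frac{24}{-2 + 81} + 25056\right)} = \frac{1}{24470 + \left(- \frac{24}{79} + 25056\right)} = \frac{1}{24470 + \frac{1979400}{79}} = \frac{1}{\frac{3912530}{79}} = \frac{79}{3912530}$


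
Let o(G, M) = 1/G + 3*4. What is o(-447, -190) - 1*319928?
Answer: -143002453/447 ≈ -3.1992e+5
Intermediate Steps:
o(G, M) = 12 + 1/G (o(G, M) = 1/G + 12 = 12 + 1/G)
o(-447, -190) - 1*319928 = (12 + 1/(-447)) - 1*319928 = (12 - 1/447) - 319928 = 5363/447 - 319928 = -143002453/447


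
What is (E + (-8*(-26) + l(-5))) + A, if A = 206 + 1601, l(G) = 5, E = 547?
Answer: 2567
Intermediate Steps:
A = 1807
(E + (-8*(-26) + l(-5))) + A = (547 + (-8*(-26) + 5)) + 1807 = (547 + (208 + 5)) + 1807 = (547 + 213) + 1807 = 760 + 1807 = 2567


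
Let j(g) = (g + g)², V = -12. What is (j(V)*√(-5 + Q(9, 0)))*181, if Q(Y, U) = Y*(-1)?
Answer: 104256*I*√14 ≈ 3.9009e+5*I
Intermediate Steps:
Q(Y, U) = -Y
j(g) = 4*g² (j(g) = (2*g)² = 4*g²)
(j(V)*√(-5 + Q(9, 0)))*181 = ((4*(-12)²)*√(-5 - 1*9))*181 = ((4*144)*√(-5 - 9))*181 = (576*√(-14))*181 = (576*(I*√14))*181 = (576*I*√14)*181 = 104256*I*√14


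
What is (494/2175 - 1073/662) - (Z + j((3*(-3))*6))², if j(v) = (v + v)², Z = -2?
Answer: -195822833030147/1439850 ≈ -1.3600e+8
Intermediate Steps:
j(v) = 4*v² (j(v) = (2*v)² = 4*v²)
(494/2175 - 1073/662) - (Z + j((3*(-3))*6))² = (494/2175 - 1073/662) - (-2 + 4*((3*(-3))*6)²)² = (494*(1/2175) - 1073*1/662) - (-2 + 4*(-9*6)²)² = (494/2175 - 1073/662) - (-2 + 4*(-54)²)² = -2006747/1439850 - (-2 + 4*2916)² = -2006747/1439850 - (-2 + 11664)² = -2006747/1439850 - 1*11662² = -2006747/1439850 - 1*136002244 = -2006747/1439850 - 136002244 = -195822833030147/1439850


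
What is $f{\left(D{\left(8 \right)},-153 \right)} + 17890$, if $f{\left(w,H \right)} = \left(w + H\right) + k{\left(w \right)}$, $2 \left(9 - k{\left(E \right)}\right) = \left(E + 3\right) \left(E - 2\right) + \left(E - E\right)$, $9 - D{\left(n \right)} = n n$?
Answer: $16209$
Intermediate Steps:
$D{\left(n \right)} = 9 - n^{2}$ ($D{\left(n \right)} = 9 - n n = 9 - n^{2}$)
$k{\left(E \right)} = 9 - \frac{\left(-2 + E\right) \left(3 + E\right)}{2}$ ($k{\left(E \right)} = 9 - \frac{\left(E + 3\right) \left(E - 2\right) + \left(E - E\right)}{2} = 9 - \frac{\left(3 + E\right) \left(-2 + E\right) + 0}{2} = 9 - \frac{\left(-2 + E\right) \left(3 + E\right) + 0}{2} = 9 - \frac{\left(-2 + E\right) \left(3 + E\right)}{2}$)
$f{\left(w,H \right)} = 12 + H + \frac{w}{2} - \frac{w^{2}}{2}$ ($f{\left(w,H \right)} = \left(w + H\right) - \left(-12 + \frac{w}{2} + \frac{w^{2}}{2}\right) = \left(H + w\right) - \left(-12 + \frac{w}{2} + \frac{w^{2}}{2}\right) = 12 + H + \frac{w}{2} - \frac{w^{2}}{2}$)
$f{\left(D{\left(8 \right)},-153 \right)} + 17890 = \left(12 - 153 + \frac{9 - 8^{2}}{2} - \frac{\left(9 - 8^{2}\right)^{2}}{2}\right) + 17890 = \left(12 - 153 + \frac{9 - 64}{2} - \frac{\left(9 - 64\right)^{2}}{2}\right) + 17890 = \left(12 - 153 + \frac{1}{2} \left(-55\right) - \frac{\left(-55\right)^{2}}{2}\right) + 17890 = \left(12 - 153 - \frac{55}{2} - \frac{3025}{2}\right) + 17890 = -1681 + 17890 = 16209$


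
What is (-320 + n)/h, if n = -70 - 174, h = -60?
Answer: 47/5 ≈ 9.4000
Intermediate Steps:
n = -244
(-320 + n)/h = (-320 - 244)/(-60) = -564*(-1/60) = 47/5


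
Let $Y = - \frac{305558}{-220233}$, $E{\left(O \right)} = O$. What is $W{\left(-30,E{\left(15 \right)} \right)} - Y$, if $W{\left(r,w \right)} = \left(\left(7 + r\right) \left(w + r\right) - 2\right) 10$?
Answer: $\frac{755093632}{220233} \approx 3428.6$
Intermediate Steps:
$W{\left(r,w \right)} = -20 + 10 \left(7 + r\right) \left(r + w\right)$ ($W{\left(r,w \right)} = \left(\left(7 + r\right) \left(r + w\right) - 2\right) 10 = \left(-2 + \left(7 + r\right) \left(r + w\right)\right) 10 = -20 + 10 \left(7 + r\right) \left(r + w\right)$)
$Y = \frac{305558}{220233}$ ($Y = \left(-305558\right) \left(- \frac{1}{220233}\right) = \frac{305558}{220233} \approx 1.3874$)
$W{\left(-30,E{\left(15 \right)} \right)} - Y = \left(-20 + 10 \left(-30\right)^{2} + 70 \left(-30\right) + 70 \cdot 15 + 10 \left(-30\right) 15\right) - \frac{305558}{220233} = \left(-20 + 10 \cdot 900 - 2100 + 1050 - 4500\right) - \frac{305558}{220233} = \left(-20 + 9000 - 2100 + 1050 - 4500\right) - \frac{305558}{220233} = 3430 - \frac{305558}{220233} = \frac{755093632}{220233}$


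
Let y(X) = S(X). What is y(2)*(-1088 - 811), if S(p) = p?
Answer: -3798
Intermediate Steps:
y(X) = X
y(2)*(-1088 - 811) = 2*(-1088 - 811) = 2*(-1899) = -3798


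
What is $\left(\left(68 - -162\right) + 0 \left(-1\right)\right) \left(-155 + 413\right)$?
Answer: $59340$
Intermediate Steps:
$\left(\left(68 - -162\right) + 0 \left(-1\right)\right) \left(-155 + 413\right) = \left(\left(68 + 162\right) + 0\right) 258 = \left(230 + 0\right) 258 = 230 \cdot 258 = 59340$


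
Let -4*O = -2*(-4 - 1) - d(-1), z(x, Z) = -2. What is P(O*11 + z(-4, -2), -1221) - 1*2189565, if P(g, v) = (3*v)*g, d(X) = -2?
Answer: -2061360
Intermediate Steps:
O = -3 (O = -(-2*(-4 - 1) - 1*(-2))/4 = -(-2*(-5) + 2)/4 = -(10 + 2)/4 = -1/4*12 = -3)
P(g, v) = 3*g*v
P(O*11 + z(-4, -2), -1221) - 1*2189565 = 3*(-3*11 - 2)*(-1221) - 1*2189565 = 3*(-33 - 2)*(-1221) - 2189565 = 3*(-35)*(-1221) - 2189565 = 128205 - 2189565 = -2061360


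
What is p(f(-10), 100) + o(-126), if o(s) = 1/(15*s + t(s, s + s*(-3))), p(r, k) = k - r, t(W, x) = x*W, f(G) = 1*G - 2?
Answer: 3767903/33642 ≈ 112.00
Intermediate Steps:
f(G) = -2 + G (f(G) = G - 2 = -2 + G)
t(W, x) = W*x
o(s) = 1/(-2*s² + 15*s) (o(s) = 1/(15*s + s*(s + s*(-3))) = 1/(15*s + s*(s - 3*s)) = 1/(15*s + s*(-2*s)) = 1/(15*s - 2*s²) = 1/(-2*s² + 15*s))
p(f(-10), 100) + o(-126) = (100 - (-2 - 10)) + 1/((-126)*(15 - 2*(-126))) = (100 - 1*(-12)) - 1/(126*(15 + 252)) = (100 + 12) - 1/126/267 = 112 - 1/126*1/267 = 112 - 1/33642 = 3767903/33642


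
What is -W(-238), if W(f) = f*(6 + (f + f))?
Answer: -111860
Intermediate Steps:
W(f) = f*(6 + 2*f)
-W(-238) = -2*(-238)*(3 - 238) = -2*(-238)*(-235) = -1*111860 = -111860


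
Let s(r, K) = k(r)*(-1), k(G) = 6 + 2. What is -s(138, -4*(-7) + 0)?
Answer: 8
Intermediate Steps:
k(G) = 8
s(r, K) = -8 (s(r, K) = 8*(-1) = -8)
-s(138, -4*(-7) + 0) = -1*(-8) = 8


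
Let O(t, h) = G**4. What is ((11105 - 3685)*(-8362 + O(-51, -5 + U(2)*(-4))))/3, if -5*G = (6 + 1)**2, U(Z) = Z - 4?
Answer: 266403228/125 ≈ 2.1312e+6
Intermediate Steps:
U(Z) = -4 + Z
G = -49/5 (G = -(6 + 1)**2/5 = -1/5*7**2 = -1/5*49 = -49/5 ≈ -9.8000)
O(t, h) = 5764801/625 (O(t, h) = (-49/5)**4 = 5764801/625)
((11105 - 3685)*(-8362 + O(-51, -5 + U(2)*(-4))))/3 = ((11105 - 3685)*(-8362 + 5764801/625))/3 = (7420*(538551/625))/3 = (1/3)*(799209684/125) = 266403228/125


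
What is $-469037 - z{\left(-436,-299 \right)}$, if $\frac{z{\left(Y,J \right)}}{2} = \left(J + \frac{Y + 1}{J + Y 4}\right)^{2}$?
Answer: $- \frac{300324405509}{463761} \approx -6.4758 \cdot 10^{5}$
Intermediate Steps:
$z{\left(Y,J \right)} = 2 \left(J + \frac{1 + Y}{J + 4 Y}\right)^{2}$ ($z{\left(Y,J \right)} = 2 \left(J + \frac{Y + 1}{J + Y 4}\right)^{2} = 2 \left(J + \frac{1 + Y}{J + 4 Y}\right)^{2}$)
$-469037 - z{\left(-436,-299 \right)} = -469037 - \frac{2 \left(1 - 436 + \left(-299\right)^{2} + 4 \left(-299\right) \left(-436\right)\right)^{2}}{\left(-299 + 4 \left(-436\right)\right)^{2}} = -469037 - \frac{2 \left(1 - 436 + 89401 + 521456\right)^{2}}{\left(-299 - 1744\right)^{2}} = -469037 - \frac{2 \cdot 610422^{2}}{4173849} = -469037 - 2 \cdot \frac{1}{4173849} \cdot 372615018084 = -469037 - \frac{82803337352}{463761} = - \frac{300324405509}{463761}$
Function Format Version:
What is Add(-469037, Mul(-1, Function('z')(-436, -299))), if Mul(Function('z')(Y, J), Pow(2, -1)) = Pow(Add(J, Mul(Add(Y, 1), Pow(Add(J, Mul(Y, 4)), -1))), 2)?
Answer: Rational(-300324405509, 463761) ≈ -6.4758e+5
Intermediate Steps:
Function('z')(Y, J) = Mul(2, Pow(Add(J, Mul(Pow(Add(J, Mul(4, Y)), -1), Add(1, Y))), 2)) (Function('z')(Y, J) = Mul(2, Pow(Add(J, Mul(Add(Y, 1), Pow(Add(J, Mul(Y, 4)), -1))), 2)) = Mul(2, Pow(Add(J, Mul(Add(1, Y), Pow(Add(J, Mul(4, Y)), -1))), 2)) = Mul(2, Pow(Add(J, Mul(Pow(Add(J, Mul(4, Y)), -1), Add(1, Y))), 2)))
Add(-469037, Mul(-1, Function('z')(-436, -299))) = Add(-469037, Mul(-1, Mul(2, Pow(Add(-299, Mul(4, -436)), -2), Pow(Add(1, -436, Pow(-299, 2), Mul(4, -299, -436)), 2)))) = Add(-469037, Mul(-1, Mul(2, Pow(Add(-299, -1744), -2), Pow(Add(1, -436, 89401, 521456), 2)))) = Add(-469037, Mul(-1, Mul(2, Pow(-2043, -2), Pow(610422, 2)))) = Add(-469037, Mul(-1, Mul(2, Rational(1, 4173849), 372615018084))) = Add(-469037, Mul(-1, Rational(82803337352, 463761))) = Add(-469037, Rational(-82803337352, 463761)) = Rational(-300324405509, 463761)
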